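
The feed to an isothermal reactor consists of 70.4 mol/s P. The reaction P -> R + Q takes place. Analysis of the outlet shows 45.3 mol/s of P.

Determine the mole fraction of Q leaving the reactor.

For P: n = n₀ − 1ξ → 45.3 = 70.4 − 1ξ, giving ξ = 25.1 mol/s.
Outlet amounts (n = n₀ + ν ξ):
  P: 70.4 − 1(25.1) = 45.3
  R: 0 + 1(25.1) = 25.1
  Q: 0 + 1(25.1) = 25.1
Total out = 95.5 mol/s; y_Q = 25.1 / 95.5 = 0.2628.

0.263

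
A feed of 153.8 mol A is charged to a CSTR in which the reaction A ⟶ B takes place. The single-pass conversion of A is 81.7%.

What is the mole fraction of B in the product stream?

0.817

A reacted = 0.817 × 153.8 = 125.7 mol; ν_A = −1, so ξ = 125.7/1 = 125.7 mol.
Outlet amounts (n = n₀ + ν ξ):
  A: 153.8 − 1(125.7) = 28.15
  B: 0 + 1(125.7) = 125.7
Total out = 153.8 mol; y_B = 125.7 / 153.8 = 0.817.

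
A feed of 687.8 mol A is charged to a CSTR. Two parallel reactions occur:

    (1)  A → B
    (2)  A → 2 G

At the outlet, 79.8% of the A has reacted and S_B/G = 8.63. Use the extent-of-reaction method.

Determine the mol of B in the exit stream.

519 mol

Conversion of A: A consumed = 0.798 × 687.8 = 548.9 mol = 1ξ₁ + 1ξ₂.
Selectivity: 1ξ₁ / (2ξ₂) = 8.63 → ξ₁ = 17.26 ξ₂.
Substitute: (1·17.26 + 1) ξ₂ = 548.9 → ξ₂ = 30.06 mol, ξ₁ = 518.8 mol.
Outlet amounts (n = n₀ + Σ ν·ξ):
  A: 687.8 − 1(518.8) − 1(30.06) = 138.9
  B: 0 + 1(518.8) = 518.8
  G: 0 + 2(30.06) = 60.12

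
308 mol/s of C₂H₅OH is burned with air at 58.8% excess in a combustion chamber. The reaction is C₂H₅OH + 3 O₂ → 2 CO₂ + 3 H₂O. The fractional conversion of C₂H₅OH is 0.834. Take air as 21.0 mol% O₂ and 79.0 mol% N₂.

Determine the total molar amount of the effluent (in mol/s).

Stoichiometric O₂ = 3 × 308 = 924 mol/s; O₂ fed = 924 × 1.588 = 1467 mol/s.
N₂ fed = 1467 × 79/21 = 5520 mol/s.
Fuel reacted = 0.834 × 308 → ξ = 256.9 mol/s.
Outlet (n = n₀ + ν ξ):
  C₂H₅OH: 308 − 1(256.9) = 51.13
  O₂: 1467 − 3(256.9) = 696.7
  N₂: 5520 (inert)
  CO₂: 0 + 2(256.9) = 513.7
  H₂O: 0 + 3(256.9) = 770.6
Total out = 51.13 + 696.7 + 5520 + 513.7 + 770.6 = 7552 mol/s.

7550 mol/s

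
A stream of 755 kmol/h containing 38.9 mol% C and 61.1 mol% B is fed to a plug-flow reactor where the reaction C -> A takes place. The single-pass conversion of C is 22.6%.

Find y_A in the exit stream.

0.0879

C reacted = 0.226 × 293.7 = 66.38 kmol/h; ν_C = −1, so ξ = 66.38/1 = 66.38 kmol/h.
Outlet amounts (n = n₀ + ν ξ):
  C: 293.7 − 1(66.38) = 227.3
  A: 0 + 1(66.38) = 66.38
  B: 461.3 (inert)
Total out = 755 kmol/h; y_A = 66.38 / 755 = 0.08791.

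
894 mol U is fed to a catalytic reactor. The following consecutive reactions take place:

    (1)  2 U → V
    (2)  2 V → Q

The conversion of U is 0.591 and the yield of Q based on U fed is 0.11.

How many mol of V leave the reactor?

67.5 mol

Conversion of U: U consumed = 2ξ₁ = 0.591 × 894 → ξ₁ = 264.2 mol.
Yield of Q: 1ξ₂ / 894 = 0.11 → ξ₂ = 98.34 mol.
Outlet amounts (n = n₀ + Σ ν·ξ):
  U: 894 − 2(264.2) = 365.6
  V: 0 + 1(264.2) − 2(98.34) = 67.5
  Q: 0 + 1(98.34) = 98.34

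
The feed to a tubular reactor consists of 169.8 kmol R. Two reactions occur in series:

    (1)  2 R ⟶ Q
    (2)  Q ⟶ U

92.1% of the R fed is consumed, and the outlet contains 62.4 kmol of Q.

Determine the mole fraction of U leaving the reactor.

0.172

Conversion of R: R consumed = 2ξ₁ = 0.921 × 169.8 → ξ₁ = 78.19 kmol.
Q balance: n_Q = 0 + 1ξ₁ − 1ξ₂ = 62.4 → ξ₂ = (1·78.19 − 62.4)/1 = 15.79 kmol.
Outlet amounts (n = n₀ + Σ ν·ξ):
  R: 169.8 − 2(78.19) = 13.41
  Q: 0 + 1(78.19) − 1(15.79) = 62.4
  U: 0 + 1(15.79) = 15.79
Total out = 91.61 kmol; y_U = 15.79 / 91.61 = 0.1724.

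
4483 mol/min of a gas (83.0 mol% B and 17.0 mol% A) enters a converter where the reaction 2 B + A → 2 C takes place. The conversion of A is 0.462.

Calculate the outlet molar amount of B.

A reacted = 0.462 × 762.1 = 352.1 mol/min; ν_A = −1, so ξ = 352.1/1 = 352.1 mol/min.
Outlet amounts (n = n₀ + ν ξ):
  B: 3721 − 2(352.1) = 3017
  A: 762.1 − 1(352.1) = 410
  C: 0 + 2(352.1) = 704.2

3020 mol/min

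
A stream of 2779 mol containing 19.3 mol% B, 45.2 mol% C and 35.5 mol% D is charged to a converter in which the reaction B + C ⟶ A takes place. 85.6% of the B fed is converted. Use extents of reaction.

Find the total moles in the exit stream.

B reacted = 0.856 × 536.3 = 459.1 mol; ν_B = −1, so ξ = 459.1/1 = 459.1 mol.
Outlet amounts (n = n₀ + ν ξ):
  B: 536.3 − 1(459.1) = 77.23
  C: 1256 − 1(459.1) = 797
  A: 0 + 1(459.1) = 459.1
  D: 986.5 (inert)
Total out = 77.23 + 797 + 459.1 + 986.5 = 2320 mol.

2320 mol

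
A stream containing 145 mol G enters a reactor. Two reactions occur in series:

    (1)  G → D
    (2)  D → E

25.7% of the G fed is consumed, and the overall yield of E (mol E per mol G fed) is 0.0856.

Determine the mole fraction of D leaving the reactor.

Conversion of G: G consumed = 1ξ₁ = 0.257 × 145 → ξ₁ = 37.27 mol.
Yield of E: 1ξ₂ / 145 = 0.0856 → ξ₂ = 12.41 mol.
Outlet amounts (n = n₀ + Σ ν·ξ):
  G: 145 − 1(37.27) = 107.7
  D: 0 + 1(37.27) − 1(12.41) = 24.85
  E: 0 + 1(12.41) = 12.41
Total out = 145 mol; y_D = 24.85 / 145 = 0.1714.

0.171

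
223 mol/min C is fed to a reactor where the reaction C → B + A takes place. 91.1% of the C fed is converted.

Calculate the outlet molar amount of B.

203 mol/min

C reacted = 0.911 × 223 = 203.2 mol/min; ν_C = −1, so ξ = 203.2/1 = 203.2 mol/min.
Outlet amounts (n = n₀ + ν ξ):
  C: 223 − 1(203.2) = 19.85
  B: 0 + 1(203.2) = 203.2
  A: 0 + 1(203.2) = 203.2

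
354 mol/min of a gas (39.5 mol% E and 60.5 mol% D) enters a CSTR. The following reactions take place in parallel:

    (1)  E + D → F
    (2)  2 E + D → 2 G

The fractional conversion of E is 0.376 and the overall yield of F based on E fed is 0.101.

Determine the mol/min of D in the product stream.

181 mol/min

Yield of F: 1ξ₁ / 139.8 = 0.101 → ξ₁ = 14.12 mol/min.
Conversion of E: 1ξ₁ + 2ξ₂ = 0.376 × 139.8 = 52.58 → ξ₂ = 19.23 mol/min.
Outlet amounts (n = n₀ + Σ ν·ξ):
  E: 139.8 − 1(14.12) − 2(19.23) = 87.25
  D: 214.2 − 1(14.12) − 1(19.23) = 180.8
  F: 0 + 1(14.12) = 14.12
  G: 0 + 2(19.23) = 38.45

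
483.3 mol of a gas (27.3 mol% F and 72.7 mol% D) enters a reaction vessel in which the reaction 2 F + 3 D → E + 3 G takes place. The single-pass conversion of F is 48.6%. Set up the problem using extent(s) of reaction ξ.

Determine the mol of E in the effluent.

32.1 mol

F reacted = 0.486 × 131.9 = 64.12 mol; ν_F = −2, so ξ = 64.12/2 = 32.06 mol.
Outlet amounts (n = n₀ + ν ξ):
  F: 131.9 − 2(32.06) = 67.82
  D: 351.4 − 3(32.06) = 255.2
  E: 0 + 1(32.06) = 32.06
  G: 0 + 3(32.06) = 96.18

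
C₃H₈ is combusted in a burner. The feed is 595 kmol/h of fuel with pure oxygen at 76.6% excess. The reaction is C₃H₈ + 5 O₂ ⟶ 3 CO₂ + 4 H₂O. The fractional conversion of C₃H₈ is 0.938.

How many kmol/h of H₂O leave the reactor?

2230 kmol/h

Stoichiometric O₂ = 5 × 595 = 2975 kmol/h; O₂ fed = 2975 × 1.766 = 5254 kmol/h.
Fuel reacted = 0.938 × 595 → ξ = 558.1 kmol/h.
Outlet (n = n₀ + ν ξ):
  C₃H₈: 595 − 1(558.1) = 36.89
  O₂: 5254 − 5(558.1) = 2463
  CO₂: 0 + 3(558.1) = 1674
  H₂O: 0 + 4(558.1) = 2232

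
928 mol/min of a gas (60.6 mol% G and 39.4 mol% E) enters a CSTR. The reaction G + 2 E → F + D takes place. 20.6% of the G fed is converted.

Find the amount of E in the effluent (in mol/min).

134 mol/min

G reacted = 0.206 × 562.4 = 115.8 mol/min; ν_G = −1, so ξ = 115.8/1 = 115.8 mol/min.
Outlet amounts (n = n₀ + ν ξ):
  G: 562.4 − 1(115.8) = 446.5
  E: 365.6 − 2(115.8) = 133.9
  F: 0 + 1(115.8) = 115.8
  D: 0 + 1(115.8) = 115.8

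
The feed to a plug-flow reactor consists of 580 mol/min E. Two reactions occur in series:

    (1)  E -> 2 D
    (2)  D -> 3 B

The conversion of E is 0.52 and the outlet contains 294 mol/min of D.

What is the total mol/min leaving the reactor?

1500 mol/min

Conversion of E: E consumed = 1ξ₁ = 0.52 × 580 → ξ₁ = 301.6 mol/min.
D balance: n_D = 0 + 2ξ₁ − 1ξ₂ = 294 → ξ₂ = (2·301.6 − 294)/1 = 309.2 mol/min.
Outlet amounts (n = n₀ + Σ ν·ξ):
  E: 580 − 1(301.6) = 278.4
  D: 0 + 2(301.6) − 1(309.2) = 294
  B: 0 + 3(309.2) = 927.6
Total out = 278.4 + 294 + 927.6 = 1500 mol/min.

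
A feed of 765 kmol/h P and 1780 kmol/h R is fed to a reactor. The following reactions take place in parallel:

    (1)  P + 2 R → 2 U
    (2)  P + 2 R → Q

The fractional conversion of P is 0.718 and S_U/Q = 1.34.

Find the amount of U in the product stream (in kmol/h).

441 kmol/h

Conversion of P: P consumed = 0.718 × 765 = 549.3 kmol/h = 1ξ₁ + 1ξ₂.
Selectivity: 2ξ₁ / (1ξ₂) = 1.34 → ξ₁ = 0.67 ξ₂.
Substitute: (1·0.67 + 1) ξ₂ = 549.3 → ξ₂ = 328.9 kmol/h, ξ₁ = 220.4 kmol/h.
Outlet amounts (n = n₀ + Σ ν·ξ):
  P: 765 − 1(220.4) − 1(328.9) = 215.7
  R: 1780 − 2(220.4) − 2(328.9) = 681.5
  U: 0 + 2(220.4) = 440.7
  Q: 0 + 1(328.9) = 328.9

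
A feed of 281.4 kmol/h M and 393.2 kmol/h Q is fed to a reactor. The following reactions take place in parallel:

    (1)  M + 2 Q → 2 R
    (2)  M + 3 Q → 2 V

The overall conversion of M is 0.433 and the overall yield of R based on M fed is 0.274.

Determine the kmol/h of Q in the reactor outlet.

Yield of R: 2ξ₁ / 281.4 = 0.274 → ξ₁ = 38.55 kmol/h.
Conversion of M: 1ξ₁ + 1ξ₂ = 0.433 × 281.4 = 121.8 → ξ₂ = 83.29 kmol/h.
Outlet amounts (n = n₀ + Σ ν·ξ):
  M: 281.4 − 1(38.55) − 1(83.29) = 159.6
  Q: 393.2 − 2(38.55) − 3(83.29) = 66.21
  R: 0 + 2(38.55) = 77.1
  V: 0 + 2(83.29) = 166.6

66.2 kmol/h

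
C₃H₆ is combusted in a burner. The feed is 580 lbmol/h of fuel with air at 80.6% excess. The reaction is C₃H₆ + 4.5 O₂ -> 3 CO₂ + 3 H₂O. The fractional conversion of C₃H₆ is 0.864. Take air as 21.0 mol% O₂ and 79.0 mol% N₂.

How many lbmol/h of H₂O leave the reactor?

Stoichiometric O₂ = 4.5 × 580 = 2610 lbmol/h; O₂ fed = 2610 × 1.806 = 4714 lbmol/h.
N₂ fed = 4714 × 79/21 = 17730 lbmol/h.
Fuel reacted = 0.864 × 580 → ξ = 501.1 lbmol/h.
Outlet (n = n₀ + ν ξ):
  C₃H₆: 580 − 1(501.1) = 78.88
  O₂: 4714 − 4.5(501.1) = 2459
  N₂: 17730 (inert)
  CO₂: 0 + 3(501.1) = 1503
  H₂O: 0 + 3(501.1) = 1503

1500 lbmol/h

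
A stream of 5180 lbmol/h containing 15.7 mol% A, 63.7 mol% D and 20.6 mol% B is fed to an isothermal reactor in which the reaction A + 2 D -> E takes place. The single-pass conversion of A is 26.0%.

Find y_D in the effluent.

A reacted = 0.26 × 813.3 = 211.4 lbmol/h; ν_A = −1, so ξ = 211.4/1 = 211.4 lbmol/h.
Outlet amounts (n = n₀ + ν ξ):
  A: 813.3 − 1(211.4) = 601.8
  D: 3300 − 2(211.4) = 2877
  E: 0 + 1(211.4) = 211.4
  B: 1067 (inert)
Total out = 4757 lbmol/h; y_D = 2877 / 4757 = 0.6047.

0.605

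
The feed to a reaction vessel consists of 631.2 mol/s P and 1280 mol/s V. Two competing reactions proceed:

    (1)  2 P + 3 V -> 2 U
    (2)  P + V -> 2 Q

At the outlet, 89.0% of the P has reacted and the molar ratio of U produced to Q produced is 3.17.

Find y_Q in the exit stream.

0.129

Conversion of P: P consumed = 0.89 × 631.2 = 561.8 mol/s = 2ξ₁ + 1ξ₂.
Selectivity: 2ξ₁ / (2ξ₂) = 3.17 → ξ₁ = 3.17 ξ₂.
Substitute: (2·3.17 + 1) ξ₂ = 561.8 → ξ₂ = 76.54 mol/s, ξ₁ = 242.6 mol/s.
Outlet amounts (n = n₀ + Σ ν·ξ):
  P: 631.2 − 2(242.6) − 1(76.54) = 69.43
  V: 1280 − 3(242.6) − 1(76.54) = 475.6
  U: 0 + 2(242.6) = 485.2
  Q: 0 + 2(76.54) = 153.1
Total out = 1183 mol/s; y_Q = 153.1 / 1183 = 0.1294.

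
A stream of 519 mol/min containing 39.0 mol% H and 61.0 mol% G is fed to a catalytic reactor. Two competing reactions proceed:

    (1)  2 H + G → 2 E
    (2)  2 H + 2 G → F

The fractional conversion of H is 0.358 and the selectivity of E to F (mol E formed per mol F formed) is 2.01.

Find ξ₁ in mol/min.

Conversion of H: H consumed = 0.358 × 202.4 = 72.46 mol/min = 2ξ₁ + 2ξ₂.
Selectivity: 2ξ₁ / (1ξ₂) = 2.01 → ξ₁ = 1.005 ξ₂.
Substitute: (2·1.005 + 2) ξ₂ = 72.46 → ξ₂ = 18.07 mol/min, ξ₁ = 18.16 mol/min.
Outlet amounts (n = n₀ + Σ ν·ξ):
  H: 202.4 − 2(18.16) − 2(18.07) = 129.9
  G: 316.6 − 1(18.16) − 2(18.07) = 262.3
  E: 0 + 2(18.16) = 36.32
  F: 0 + 1(18.07) = 18.07

ξ₁ = 18.2 mol/min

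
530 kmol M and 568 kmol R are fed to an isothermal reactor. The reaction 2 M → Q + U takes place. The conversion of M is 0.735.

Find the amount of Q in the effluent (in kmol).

M reacted = 0.735 × 530 = 389.6 kmol; ν_M = −2, so ξ = 389.6/2 = 194.8 kmol.
Outlet amounts (n = n₀ + ν ξ):
  M: 530 − 2(194.8) = 140.4
  Q: 0 + 1(194.8) = 194.8
  U: 0 + 1(194.8) = 194.8
  R: 568 (inert)

195 kmol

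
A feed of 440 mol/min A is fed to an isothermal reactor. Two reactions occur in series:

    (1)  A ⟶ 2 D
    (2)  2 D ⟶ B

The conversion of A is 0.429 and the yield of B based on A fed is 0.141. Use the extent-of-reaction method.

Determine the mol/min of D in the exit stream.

Conversion of A: A consumed = 1ξ₁ = 0.429 × 440 → ξ₁ = 188.8 mol/min.
Yield of B: 1ξ₂ / 440 = 0.141 → ξ₂ = 62.04 mol/min.
Outlet amounts (n = n₀ + Σ ν·ξ):
  A: 440 − 1(188.8) = 251.2
  D: 0 + 2(188.8) − 2(62.04) = 253.4
  B: 0 + 1(62.04) = 62.04

253 mol/min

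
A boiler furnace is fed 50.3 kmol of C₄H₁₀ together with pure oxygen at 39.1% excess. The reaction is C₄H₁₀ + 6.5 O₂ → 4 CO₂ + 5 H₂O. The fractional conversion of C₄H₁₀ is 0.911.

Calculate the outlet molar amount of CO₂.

183 kmol

Stoichiometric O₂ = 6.5 × 50.3 = 326.9 kmol; O₂ fed = 326.9 × 1.391 = 454.8 kmol.
Fuel reacted = 0.911 × 50.3 → ξ = 45.82 kmol.
Outlet (n = n₀ + ν ξ):
  C₄H₁₀: 50.3 − 1(45.82) = 4.477
  O₂: 454.8 − 6.5(45.82) = 156.9
  CO₂: 0 + 4(45.82) = 183.3
  H₂O: 0 + 5(45.82) = 229.1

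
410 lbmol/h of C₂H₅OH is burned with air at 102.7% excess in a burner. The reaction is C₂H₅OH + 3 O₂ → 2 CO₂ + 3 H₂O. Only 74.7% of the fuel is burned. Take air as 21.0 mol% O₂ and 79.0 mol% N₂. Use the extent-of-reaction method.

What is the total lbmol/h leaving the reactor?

Stoichiometric O₂ = 3 × 410 = 1230 lbmol/h; O₂ fed = 1230 × 2.027 = 2493 lbmol/h.
N₂ fed = 2493 × 79/21 = 9379 lbmol/h.
Fuel reacted = 0.747 × 410 → ξ = 306.3 lbmol/h.
Outlet (n = n₀ + ν ξ):
  C₂H₅OH: 410 − 1(306.3) = 103.7
  O₂: 2493 − 3(306.3) = 1574
  N₂: 9379 (inert)
  CO₂: 0 + 2(306.3) = 612.5
  H₂O: 0 + 3(306.3) = 918.8
Total out = 103.7 + 1574 + 9379 + 612.5 + 918.8 = 12590 lbmol/h.

12600 lbmol/h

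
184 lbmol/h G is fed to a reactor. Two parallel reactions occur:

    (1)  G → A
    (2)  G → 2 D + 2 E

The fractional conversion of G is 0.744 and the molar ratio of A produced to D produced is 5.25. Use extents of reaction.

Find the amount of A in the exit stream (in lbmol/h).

125 lbmol/h

Conversion of G: G consumed = 0.744 × 184 = 136.9 lbmol/h = 1ξ₁ + 1ξ₂.
Selectivity: 1ξ₁ / (2ξ₂) = 5.25 → ξ₁ = 10.5 ξ₂.
Substitute: (1·10.5 + 1) ξ₂ = 136.9 → ξ₂ = 11.9 lbmol/h, ξ₁ = 125 lbmol/h.
Outlet amounts (n = n₀ + Σ ν·ξ):
  G: 184 − 1(125) − 1(11.9) = 47.1
  A: 0 + 1(125) = 125
  D: 0 + 2(11.9) = 23.81
  E: 0 + 2(11.9) = 23.81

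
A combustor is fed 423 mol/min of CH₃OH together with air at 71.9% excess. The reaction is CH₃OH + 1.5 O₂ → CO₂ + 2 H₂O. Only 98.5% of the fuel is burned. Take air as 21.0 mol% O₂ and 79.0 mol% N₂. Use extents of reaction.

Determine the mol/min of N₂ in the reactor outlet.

4100 mol/min

Stoichiometric O₂ = 1.5 × 423 = 634.5 mol/min; O₂ fed = 634.5 × 1.719 = 1091 mol/min.
N₂ fed = 1091 × 79/21 = 4103 mol/min.
Fuel reacted = 0.985 × 423 → ξ = 416.7 mol/min.
Outlet (n = n₀ + ν ξ):
  CH₃OH: 423 − 1(416.7) = 6.345
  O₂: 1091 − 1.5(416.7) = 465.7
  N₂: 4103 (inert)
  CO₂: 0 + 1(416.7) = 416.7
  H₂O: 0 + 2(416.7) = 833.3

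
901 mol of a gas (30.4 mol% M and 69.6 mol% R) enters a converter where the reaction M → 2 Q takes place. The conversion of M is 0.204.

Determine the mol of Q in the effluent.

M reacted = 0.204 × 273.9 = 55.88 mol; ν_M = −1, so ξ = 55.88/1 = 55.88 mol.
Outlet amounts (n = n₀ + ν ξ):
  M: 273.9 − 1(55.88) = 218
  Q: 0 + 2(55.88) = 111.8
  R: 627.1 (inert)

112 mol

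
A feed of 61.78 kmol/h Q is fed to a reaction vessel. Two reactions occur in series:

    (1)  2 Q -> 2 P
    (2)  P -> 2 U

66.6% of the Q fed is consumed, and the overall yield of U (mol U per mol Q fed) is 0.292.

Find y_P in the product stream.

Conversion of Q: Q consumed = 2ξ₁ = 0.666 × 61.78 → ξ₁ = 20.57 kmol/h.
Yield of U: 2ξ₂ / 61.78 = 0.292 → ξ₂ = 9.02 kmol/h.
Outlet amounts (n = n₀ + Σ ν·ξ):
  Q: 61.78 − 2(20.57) = 20.63
  P: 0 + 2(20.57) − 1(9.02) = 32.13
  U: 0 + 2(9.02) = 18.04
Total out = 70.8 kmol/h; y_P = 32.13 / 70.8 = 0.4538.

0.454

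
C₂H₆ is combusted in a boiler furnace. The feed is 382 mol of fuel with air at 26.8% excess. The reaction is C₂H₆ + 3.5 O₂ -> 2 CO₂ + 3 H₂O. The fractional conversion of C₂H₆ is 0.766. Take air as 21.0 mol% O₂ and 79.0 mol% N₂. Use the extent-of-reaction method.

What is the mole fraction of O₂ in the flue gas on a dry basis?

0.0869

Stoichiometric O₂ = 3.5 × 382 = 1337 mol; O₂ fed = 1337 × 1.268 = 1695 mol.
N₂ fed = 1695 × 79/21 = 6378 mol.
Fuel reacted = 0.766 × 382 → ξ = 292.6 mol.
Outlet (n = n₀ + ν ξ):
  C₂H₆: 382 − 1(292.6) = 89.39
  O₂: 1695 − 3.5(292.6) = 671.2
  N₂: 6378 (inert)
  CO₂: 0 + 2(292.6) = 585.2
  H₂O: 0 + 3(292.6) = 877.8
Dry total = 7723 mol; y_O₂ (dry) = 671.2 / 7723 = 0.0869.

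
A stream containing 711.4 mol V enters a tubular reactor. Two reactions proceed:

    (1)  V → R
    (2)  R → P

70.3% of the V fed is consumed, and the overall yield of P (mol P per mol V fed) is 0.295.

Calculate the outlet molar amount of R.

Conversion of V: V consumed = 1ξ₁ = 0.703 × 711.4 → ξ₁ = 500.1 mol.
Yield of P: 1ξ₂ / 711.4 = 0.295 → ξ₂ = 209.9 mol.
Outlet amounts (n = n₀ + Σ ν·ξ):
  V: 711.4 − 1(500.1) = 211.3
  R: 0 + 1(500.1) − 1(209.9) = 290.3
  P: 0 + 1(209.9) = 209.9

290 mol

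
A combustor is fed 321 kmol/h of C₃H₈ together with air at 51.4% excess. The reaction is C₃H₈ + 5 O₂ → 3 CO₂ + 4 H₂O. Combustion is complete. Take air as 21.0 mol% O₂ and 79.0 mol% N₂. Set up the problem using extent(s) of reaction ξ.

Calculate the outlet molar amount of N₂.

Stoichiometric O₂ = 5 × 321 = 1605 kmol/h; O₂ fed = 1605 × 1.514 = 2430 kmol/h.
N₂ fed = 2430 × 79/21 = 9141 kmol/h.
Fuel reacted = 1 × 321 → ξ = 321 kmol/h.
Outlet (n = n₀ + ν ξ):
  C₃H₈: 321 − 1(321) = 0
  O₂: 2430 − 5(321) = 825
  N₂: 9141 (inert)
  CO₂: 0 + 3(321) = 963
  H₂O: 0 + 4(321) = 1284

9140 kmol/h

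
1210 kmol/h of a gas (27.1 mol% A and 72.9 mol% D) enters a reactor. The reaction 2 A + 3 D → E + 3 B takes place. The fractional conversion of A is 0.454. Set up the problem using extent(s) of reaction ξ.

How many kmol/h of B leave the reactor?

A reacted = 0.454 × 327.9 = 148.9 kmol/h; ν_A = −2, so ξ = 148.9/2 = 74.44 kmol/h.
Outlet amounts (n = n₀ + ν ξ):
  A: 327.9 − 2(74.44) = 179
  D: 882.1 − 3(74.44) = 658.8
  E: 0 + 1(74.44) = 74.44
  B: 0 + 3(74.44) = 223.3

223 kmol/h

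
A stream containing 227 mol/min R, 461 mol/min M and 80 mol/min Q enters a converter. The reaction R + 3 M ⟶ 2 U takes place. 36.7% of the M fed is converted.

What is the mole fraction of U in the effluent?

M reacted = 0.367 × 461 = 169.2 mol/min; ν_M = −3, so ξ = 169.2/3 = 56.4 mol/min.
Outlet amounts (n = n₀ + ν ξ):
  R: 227 − 1(56.4) = 170.6
  M: 461 − 3(56.4) = 291.8
  U: 0 + 2(56.4) = 112.8
  Q: 80 (inert)
Total out = 655.2 mol/min; y_U = 112.8 / 655.2 = 0.1721.

0.172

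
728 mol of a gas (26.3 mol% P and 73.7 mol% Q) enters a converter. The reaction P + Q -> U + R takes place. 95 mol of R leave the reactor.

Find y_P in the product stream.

For R: n = n₀ + 1ξ → 95 = 0 + 1ξ, giving ξ = 95 mol.
Outlet amounts (n = n₀ + ν ξ):
  P: 191.5 − 1(95) = 96.46
  Q: 536.5 − 1(95) = 441.5
  U: 0 + 1(95) = 95
  R: 0 + 1(95) = 95
Total out = 728 mol; y_P = 96.46 / 728 = 0.1325.

0.133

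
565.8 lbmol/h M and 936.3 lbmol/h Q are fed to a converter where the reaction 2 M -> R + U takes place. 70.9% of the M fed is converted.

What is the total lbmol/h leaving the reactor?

1500 lbmol/h

M reacted = 0.709 × 565.8 = 401.2 lbmol/h; ν_M = −2, so ξ = 401.2/2 = 200.6 lbmol/h.
Outlet amounts (n = n₀ + ν ξ):
  M: 565.8 − 2(200.6) = 164.6
  R: 0 + 1(200.6) = 200.6
  U: 0 + 1(200.6) = 200.6
  Q: 936.3 (inert)
Total out = 164.6 + 200.6 + 200.6 + 936.3 = 1502 lbmol/h.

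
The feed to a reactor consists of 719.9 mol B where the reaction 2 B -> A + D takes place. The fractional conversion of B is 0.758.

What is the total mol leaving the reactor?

B reacted = 0.758 × 719.9 = 545.7 mol; ν_B = −2, so ξ = 545.7/2 = 272.8 mol.
Outlet amounts (n = n₀ + ν ξ):
  B: 719.9 − 2(272.8) = 174.2
  A: 0 + 1(272.8) = 272.8
  D: 0 + 1(272.8) = 272.8
Total out = 174.2 + 272.8 + 272.8 = 719.9 mol.

720 mol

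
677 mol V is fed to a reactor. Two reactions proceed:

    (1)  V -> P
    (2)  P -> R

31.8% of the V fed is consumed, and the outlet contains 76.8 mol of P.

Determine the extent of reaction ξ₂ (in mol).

Conversion of V: V consumed = 1ξ₁ = 0.318 × 677 → ξ₁ = 215.3 mol.
P balance: n_P = 0 + 1ξ₁ − 1ξ₂ = 76.8 → ξ₂ = (1·215.3 − 76.8)/1 = 138.5 mol.
Outlet amounts (n = n₀ + Σ ν·ξ):
  V: 677 − 1(215.3) = 461.7
  P: 0 + 1(215.3) − 1(138.5) = 76.8
  R: 0 + 1(138.5) = 138.5

ξ₂ = 138 mol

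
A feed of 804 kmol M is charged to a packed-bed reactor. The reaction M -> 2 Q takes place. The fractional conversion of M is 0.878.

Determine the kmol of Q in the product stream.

1410 kmol

M reacted = 0.878 × 804 = 705.9 kmol; ν_M = −1, so ξ = 705.9/1 = 705.9 kmol.
Outlet amounts (n = n₀ + ν ξ):
  M: 804 − 1(705.9) = 98.09
  Q: 0 + 2(705.9) = 1412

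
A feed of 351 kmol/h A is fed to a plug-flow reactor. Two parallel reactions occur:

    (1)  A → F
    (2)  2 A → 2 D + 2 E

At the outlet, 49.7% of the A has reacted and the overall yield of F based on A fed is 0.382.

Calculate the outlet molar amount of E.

Yield of F: 1ξ₁ / 351 = 0.382 → ξ₁ = 134.1 kmol/h.
Conversion of A: 1ξ₁ + 2ξ₂ = 0.497 × 351 = 174.4 → ξ₂ = 20.18 kmol/h.
Outlet amounts (n = n₀ + Σ ν·ξ):
  A: 351 − 1(134.1) − 2(20.18) = 176.6
  F: 0 + 1(134.1) = 134.1
  D: 0 + 2(20.18) = 40.37
  E: 0 + 2(20.18) = 40.37

40.4 kmol/h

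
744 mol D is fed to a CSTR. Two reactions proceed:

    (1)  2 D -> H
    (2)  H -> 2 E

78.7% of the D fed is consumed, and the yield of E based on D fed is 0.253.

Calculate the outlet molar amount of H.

Conversion of D: D consumed = 2ξ₁ = 0.787 × 744 → ξ₁ = 292.8 mol.
Yield of E: 2ξ₂ / 744 = 0.253 → ξ₂ = 94.12 mol.
Outlet amounts (n = n₀ + Σ ν·ξ):
  D: 744 − 2(292.8) = 158.5
  H: 0 + 1(292.8) − 1(94.12) = 198.6
  E: 0 + 2(94.12) = 188.2

199 mol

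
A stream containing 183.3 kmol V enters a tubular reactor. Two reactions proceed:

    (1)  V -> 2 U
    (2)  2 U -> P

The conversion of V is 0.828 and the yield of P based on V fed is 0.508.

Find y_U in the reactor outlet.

Conversion of V: V consumed = 1ξ₁ = 0.828 × 183.3 → ξ₁ = 151.8 kmol.
Yield of P: 1ξ₂ / 183.3 = 0.508 → ξ₂ = 93.12 kmol.
Outlet amounts (n = n₀ + Σ ν·ξ):
  V: 183.3 − 1(151.8) = 31.53
  U: 0 + 2(151.8) − 2(93.12) = 117.3
  P: 0 + 1(93.12) = 93.12
Total out = 242 kmol; y_U = 117.3 / 242 = 0.4848.

0.485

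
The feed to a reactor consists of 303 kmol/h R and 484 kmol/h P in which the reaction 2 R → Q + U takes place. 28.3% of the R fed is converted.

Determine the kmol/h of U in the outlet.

42.9 kmol/h

R reacted = 0.283 × 303 = 85.75 kmol/h; ν_R = −2, so ξ = 85.75/2 = 42.87 kmol/h.
Outlet amounts (n = n₀ + ν ξ):
  R: 303 − 2(42.87) = 217.3
  Q: 0 + 1(42.87) = 42.87
  U: 0 + 1(42.87) = 42.87
  P: 484 (inert)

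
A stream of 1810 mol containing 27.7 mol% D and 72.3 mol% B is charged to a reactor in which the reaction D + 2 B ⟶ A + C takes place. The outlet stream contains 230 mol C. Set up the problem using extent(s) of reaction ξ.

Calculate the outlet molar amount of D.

271 mol

For C: n = n₀ + 1ξ → 230 = 0 + 1ξ, giving ξ = 230 mol.
Outlet amounts (n = n₀ + ν ξ):
  D: 501.4 − 1(230) = 271.4
  B: 1309 − 2(230) = 848.6
  A: 0 + 1(230) = 230
  C: 0 + 1(230) = 230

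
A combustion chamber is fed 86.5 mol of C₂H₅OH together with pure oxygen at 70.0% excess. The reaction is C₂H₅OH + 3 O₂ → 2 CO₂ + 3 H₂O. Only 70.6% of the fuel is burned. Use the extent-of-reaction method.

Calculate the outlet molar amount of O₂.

258 mol

Stoichiometric O₂ = 3 × 86.5 = 259.5 mol; O₂ fed = 259.5 × 1.700 = 441.1 mol.
Fuel reacted = 0.706 × 86.5 → ξ = 61.07 mol.
Outlet (n = n₀ + ν ξ):
  C₂H₅OH: 86.5 − 1(61.07) = 25.43
  O₂: 441.1 − 3(61.07) = 257.9
  CO₂: 0 + 2(61.07) = 122.1
  H₂O: 0 + 3(61.07) = 183.2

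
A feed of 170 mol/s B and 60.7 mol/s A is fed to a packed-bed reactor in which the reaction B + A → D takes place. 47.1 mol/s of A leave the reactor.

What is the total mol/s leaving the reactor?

For A: n = n₀ − 1ξ → 47.1 = 60.7 − 1ξ, giving ξ = 13.6 mol/s.
Outlet amounts (n = n₀ + ν ξ):
  B: 170 − 1(13.6) = 156.4
  A: 60.7 − 1(13.6) = 47.1
  D: 0 + 1(13.6) = 13.6
Total out = 156.4 + 47.1 + 13.6 = 217.1 mol/s.

217 mol/s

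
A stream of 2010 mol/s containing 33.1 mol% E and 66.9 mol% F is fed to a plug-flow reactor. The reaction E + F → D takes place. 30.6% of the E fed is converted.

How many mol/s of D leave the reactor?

E reacted = 0.306 × 665.3 = 203.6 mol/s; ν_E = −1, so ξ = 203.6/1 = 203.6 mol/s.
Outlet amounts (n = n₀ + ν ξ):
  E: 665.3 − 1(203.6) = 461.7
  F: 1345 − 1(203.6) = 1141
  D: 0 + 1(203.6) = 203.6

204 mol/s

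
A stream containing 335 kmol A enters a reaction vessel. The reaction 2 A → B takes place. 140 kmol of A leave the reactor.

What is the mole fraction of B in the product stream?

0.411

For A: n = n₀ − 2ξ → 140 = 335 − 2ξ, giving ξ = 97.5 kmol.
Outlet amounts (n = n₀ + ν ξ):
  A: 335 − 2(97.5) = 140
  B: 0 + 1(97.5) = 97.5
Total out = 237.5 kmol; y_B = 97.5 / 237.5 = 0.4105.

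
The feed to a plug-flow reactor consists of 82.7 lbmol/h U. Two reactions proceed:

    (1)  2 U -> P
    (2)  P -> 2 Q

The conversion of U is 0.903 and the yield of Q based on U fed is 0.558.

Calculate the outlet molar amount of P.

14.3 lbmol/h

Conversion of U: U consumed = 2ξ₁ = 0.903 × 82.7 → ξ₁ = 37.34 lbmol/h.
Yield of Q: 2ξ₂ / 82.7 = 0.558 → ξ₂ = 23.07 lbmol/h.
Outlet amounts (n = n₀ + Σ ν·ξ):
  U: 82.7 − 2(37.34) = 8.022
  P: 0 + 1(37.34) − 1(23.07) = 14.27
  Q: 0 + 2(23.07) = 46.15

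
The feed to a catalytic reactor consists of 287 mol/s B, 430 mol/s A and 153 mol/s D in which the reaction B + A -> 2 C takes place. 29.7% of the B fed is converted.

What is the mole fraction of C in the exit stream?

0.196

B reacted = 0.297 × 287 = 85.24 mol/s; ν_B = −1, so ξ = 85.24/1 = 85.24 mol/s.
Outlet amounts (n = n₀ + ν ξ):
  B: 287 − 1(85.24) = 201.8
  A: 430 − 1(85.24) = 344.8
  C: 0 + 2(85.24) = 170.5
  D: 153 (inert)
Total out = 870 mol/s; y_C = 170.5 / 870 = 0.196.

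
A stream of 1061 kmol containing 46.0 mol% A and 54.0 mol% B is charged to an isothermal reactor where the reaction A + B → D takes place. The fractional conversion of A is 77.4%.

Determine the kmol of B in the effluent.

195 kmol

A reacted = 0.774 × 488.1 = 377.8 kmol; ν_A = −1, so ξ = 377.8/1 = 377.8 kmol.
Outlet amounts (n = n₀ + ν ξ):
  A: 488.1 − 1(377.8) = 110.3
  B: 572.9 − 1(377.8) = 195.2
  D: 0 + 1(377.8) = 377.8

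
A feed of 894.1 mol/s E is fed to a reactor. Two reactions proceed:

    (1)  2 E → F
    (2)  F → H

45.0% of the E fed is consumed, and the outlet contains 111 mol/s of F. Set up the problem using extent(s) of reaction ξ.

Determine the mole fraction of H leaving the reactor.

Conversion of E: E consumed = 2ξ₁ = 0.45 × 894.1 → ξ₁ = 201.2 mol/s.
F balance: n_F = 0 + 1ξ₁ − 1ξ₂ = 111 → ξ₂ = (1·201.2 − 111)/1 = 90.17 mol/s.
Outlet amounts (n = n₀ + Σ ν·ξ):
  E: 894.1 − 2(201.2) = 491.8
  F: 0 + 1(201.2) − 1(90.17) = 111
  H: 0 + 1(90.17) = 90.17
Total out = 692.9 mol/s; y_H = 90.17 / 692.9 = 0.1301.

0.13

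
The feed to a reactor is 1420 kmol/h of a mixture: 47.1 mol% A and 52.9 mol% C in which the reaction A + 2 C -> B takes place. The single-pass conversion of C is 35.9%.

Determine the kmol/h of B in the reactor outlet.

C reacted = 0.359 × 751.2 = 269.7 kmol/h; ν_C = −2, so ξ = 269.7/2 = 134.8 kmol/h.
Outlet amounts (n = n₀ + ν ξ):
  A: 668.8 − 1(134.8) = 534
  C: 751.2 − 2(134.8) = 481.5
  B: 0 + 1(134.8) = 134.8

135 kmol/h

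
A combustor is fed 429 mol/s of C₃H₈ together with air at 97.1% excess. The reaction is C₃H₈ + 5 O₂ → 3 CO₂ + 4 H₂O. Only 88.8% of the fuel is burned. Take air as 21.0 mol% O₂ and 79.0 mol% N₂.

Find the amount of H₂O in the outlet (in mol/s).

1520 mol/s

Stoichiometric O₂ = 5 × 429 = 2145 mol/s; O₂ fed = 2145 × 1.971 = 4228 mol/s.
N₂ fed = 4228 × 79/21 = 15900 mol/s.
Fuel reacted = 0.888 × 429 → ξ = 381 mol/s.
Outlet (n = n₀ + ν ξ):
  C₃H₈: 429 − 1(381) = 48.05
  O₂: 4228 − 5(381) = 2323
  N₂: 15900 (inert)
  CO₂: 0 + 3(381) = 1143
  H₂O: 0 + 4(381) = 1524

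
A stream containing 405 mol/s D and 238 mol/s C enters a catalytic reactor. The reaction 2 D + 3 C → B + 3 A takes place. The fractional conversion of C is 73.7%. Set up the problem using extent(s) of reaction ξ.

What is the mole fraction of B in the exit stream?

C reacted = 0.737 × 238 = 175.4 mol/s; ν_C = −3, so ξ = 175.4/3 = 58.47 mol/s.
Outlet amounts (n = n₀ + ν ξ):
  D: 405 − 2(58.47) = 288.1
  C: 238 − 3(58.47) = 62.59
  B: 0 + 1(58.47) = 58.47
  A: 0 + 3(58.47) = 175.4
Total out = 584.5 mol/s; y_B = 58.47 / 584.5 = 0.1.

0.1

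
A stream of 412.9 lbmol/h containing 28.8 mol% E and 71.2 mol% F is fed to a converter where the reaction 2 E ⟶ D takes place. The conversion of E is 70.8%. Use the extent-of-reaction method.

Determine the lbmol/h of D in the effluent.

42.1 lbmol/h

E reacted = 0.708 × 118.9 = 84.19 lbmol/h; ν_E = −2, so ξ = 84.19/2 = 42.1 lbmol/h.
Outlet amounts (n = n₀ + ν ξ):
  E: 118.9 − 2(42.1) = 34.72
  D: 0 + 1(42.1) = 42.1
  F: 294 (inert)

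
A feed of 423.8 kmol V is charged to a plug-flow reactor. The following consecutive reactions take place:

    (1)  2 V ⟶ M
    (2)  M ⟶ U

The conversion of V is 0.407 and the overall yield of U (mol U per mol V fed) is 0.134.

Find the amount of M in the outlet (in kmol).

29.5 kmol

Conversion of V: V consumed = 2ξ₁ = 0.407 × 423.8 → ξ₁ = 86.24 kmol.
Yield of U: 1ξ₂ / 423.8 = 0.134 → ξ₂ = 56.79 kmol.
Outlet amounts (n = n₀ + Σ ν·ξ):
  V: 423.8 − 2(86.24) = 251.3
  M: 0 + 1(86.24) − 1(56.79) = 29.45
  U: 0 + 1(56.79) = 56.79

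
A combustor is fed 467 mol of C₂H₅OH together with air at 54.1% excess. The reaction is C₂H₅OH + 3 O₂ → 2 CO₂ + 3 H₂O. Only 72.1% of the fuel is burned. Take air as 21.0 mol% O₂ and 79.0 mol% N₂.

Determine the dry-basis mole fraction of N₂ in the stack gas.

0.806

Stoichiometric O₂ = 3 × 467 = 1401 mol; O₂ fed = 1401 × 1.541 = 2159 mol.
N₂ fed = 2159 × 79/21 = 8122 mol.
Fuel reacted = 0.721 × 467 → ξ = 336.7 mol.
Outlet (n = n₀ + ν ξ):
  C₂H₅OH: 467 − 1(336.7) = 130.3
  O₂: 2159 − 3(336.7) = 1149
  N₂: 8122 (inert)
  CO₂: 0 + 2(336.7) = 673.4
  H₂O: 0 + 3(336.7) = 1010
Dry total = 10070 mol; y_N₂ (dry) = 8122 / 10070 = 0.8062.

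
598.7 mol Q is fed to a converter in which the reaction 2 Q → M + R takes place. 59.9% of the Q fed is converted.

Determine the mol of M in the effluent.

179 mol

Q reacted = 0.599 × 598.7 = 358.6 mol; ν_Q = −2, so ξ = 358.6/2 = 179.3 mol.
Outlet amounts (n = n₀ + ν ξ):
  Q: 598.7 − 2(179.3) = 240.1
  M: 0 + 1(179.3) = 179.3
  R: 0 + 1(179.3) = 179.3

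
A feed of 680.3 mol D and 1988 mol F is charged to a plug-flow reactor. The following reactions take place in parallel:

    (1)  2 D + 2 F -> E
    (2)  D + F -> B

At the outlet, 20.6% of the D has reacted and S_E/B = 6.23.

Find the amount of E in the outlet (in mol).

64.9 mol

Conversion of D: D consumed = 0.206 × 680.3 = 140.1 mol = 2ξ₁ + 1ξ₂.
Selectivity: 1ξ₁ / (1ξ₂) = 6.23 → ξ₁ = 6.23 ξ₂.
Substitute: (2·6.23 + 1) ξ₂ = 140.1 → ξ₂ = 10.41 mol, ξ₁ = 64.87 mol.
Outlet amounts (n = n₀ + Σ ν·ξ):
  D: 680.3 − 2(64.87) − 1(10.41) = 540.2
  F: 1988 − 2(64.87) − 1(10.41) = 1848
  E: 0 + 1(64.87) = 64.87
  B: 0 + 1(10.41) = 10.41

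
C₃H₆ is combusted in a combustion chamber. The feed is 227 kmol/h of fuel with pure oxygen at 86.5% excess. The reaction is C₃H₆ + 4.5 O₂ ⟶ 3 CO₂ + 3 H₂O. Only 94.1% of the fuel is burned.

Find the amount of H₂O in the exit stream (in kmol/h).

641 kmol/h

Stoichiometric O₂ = 4.5 × 227 = 1022 kmol/h; O₂ fed = 1022 × 1.865 = 1905 kmol/h.
Fuel reacted = 0.941 × 227 → ξ = 213.6 kmol/h.
Outlet (n = n₀ + ν ξ):
  C₃H₆: 227 − 1(213.6) = 13.39
  O₂: 1905 − 4.5(213.6) = 943.9
  CO₂: 0 + 3(213.6) = 640.8
  H₂O: 0 + 3(213.6) = 640.8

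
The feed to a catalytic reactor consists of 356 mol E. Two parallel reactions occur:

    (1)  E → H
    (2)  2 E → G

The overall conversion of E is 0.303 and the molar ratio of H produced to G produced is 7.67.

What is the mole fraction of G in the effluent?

Conversion of E: E consumed = 0.303 × 356 = 107.9 mol = 1ξ₁ + 2ξ₂.
Selectivity: 1ξ₁ / (1ξ₂) = 7.67 → ξ₁ = 7.67 ξ₂.
Substitute: (1·7.67 + 2) ξ₂ = 107.9 → ξ₂ = 11.15 mol, ξ₁ = 85.56 mol.
Outlet amounts (n = n₀ + Σ ν·ξ):
  E: 356 − 1(85.56) − 2(11.15) = 248.1
  H: 0 + 1(85.56) = 85.56
  G: 0 + 1(11.15) = 11.15
Total out = 344.8 mol; y_G = 11.15 / 344.8 = 0.03235.

0.0323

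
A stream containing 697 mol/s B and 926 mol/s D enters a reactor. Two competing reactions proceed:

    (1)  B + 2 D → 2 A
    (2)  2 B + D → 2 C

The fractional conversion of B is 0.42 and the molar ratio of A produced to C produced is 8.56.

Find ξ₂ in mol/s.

ξ₂ = 27.7 mol/s

Conversion of B: B consumed = 0.42 × 697 = 292.7 mol/s = 1ξ₁ + 2ξ₂.
Selectivity: 2ξ₁ / (2ξ₂) = 8.56 → ξ₁ = 8.56 ξ₂.
Substitute: (1·8.56 + 2) ξ₂ = 292.7 → ξ₂ = 27.72 mol/s, ξ₁ = 237.3 mol/s.
Outlet amounts (n = n₀ + Σ ν·ξ):
  B: 697 − 1(237.3) − 2(27.72) = 404.3
  D: 926 − 2(237.3) − 1(27.72) = 423.7
  A: 0 + 2(237.3) = 474.6
  C: 0 + 2(27.72) = 55.44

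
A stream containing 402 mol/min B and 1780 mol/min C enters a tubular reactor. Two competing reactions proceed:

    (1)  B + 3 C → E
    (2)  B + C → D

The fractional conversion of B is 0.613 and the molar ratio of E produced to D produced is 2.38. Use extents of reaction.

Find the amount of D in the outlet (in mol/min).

72.9 mol/min

Conversion of B: B consumed = 0.613 × 402 = 246.4 mol/min = 1ξ₁ + 1ξ₂.
Selectivity: 1ξ₁ / (1ξ₂) = 2.38 → ξ₁ = 2.38 ξ₂.
Substitute: (1·2.38 + 1) ξ₂ = 246.4 → ξ₂ = 72.91 mol/min, ξ₁ = 173.5 mol/min.
Outlet amounts (n = n₀ + Σ ν·ξ):
  B: 402 − 1(173.5) − 1(72.91) = 155.6
  C: 1780 − 3(173.5) − 1(72.91) = 1187
  E: 0 + 1(173.5) = 173.5
  D: 0 + 1(72.91) = 72.91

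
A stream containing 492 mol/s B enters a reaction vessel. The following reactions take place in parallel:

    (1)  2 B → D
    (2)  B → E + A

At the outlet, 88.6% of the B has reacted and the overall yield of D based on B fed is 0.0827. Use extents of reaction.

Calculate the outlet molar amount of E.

355 mol/s

Yield of D: 1ξ₁ / 492 = 0.0827 → ξ₁ = 40.69 mol/s.
Conversion of B: 2ξ₁ + 1ξ₂ = 0.886 × 492 = 435.9 → ξ₂ = 354.5 mol/s.
Outlet amounts (n = n₀ + Σ ν·ξ):
  B: 492 − 2(40.69) − 1(354.5) = 56.09
  D: 0 + 1(40.69) = 40.69
  E: 0 + 1(354.5) = 354.5
  A: 0 + 1(354.5) = 354.5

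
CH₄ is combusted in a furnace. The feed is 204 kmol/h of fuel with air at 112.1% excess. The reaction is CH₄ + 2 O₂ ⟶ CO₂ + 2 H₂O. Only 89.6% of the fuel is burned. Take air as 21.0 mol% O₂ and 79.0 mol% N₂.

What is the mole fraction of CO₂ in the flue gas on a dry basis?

Stoichiometric O₂ = 2 × 204 = 408 kmol/h; O₂ fed = 408 × 2.121 = 865.4 kmol/h.
N₂ fed = 865.4 × 79/21 = 3255 kmol/h.
Fuel reacted = 0.896 × 204 → ξ = 182.8 kmol/h.
Outlet (n = n₀ + ν ξ):
  CH₄: 204 − 1(182.8) = 21.22
  O₂: 865.4 − 2(182.8) = 499.8
  N₂: 3255 (inert)
  CO₂: 0 + 1(182.8) = 182.8
  H₂O: 0 + 2(182.8) = 365.6
Dry total = 3959 kmol/h; y_CO₂ (dry) = 182.8 / 3959 = 0.04617.

0.0462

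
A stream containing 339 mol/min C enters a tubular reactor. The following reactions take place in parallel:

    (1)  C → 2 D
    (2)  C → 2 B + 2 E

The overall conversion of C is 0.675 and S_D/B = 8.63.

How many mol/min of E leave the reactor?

47.5 mol/min

Conversion of C: C consumed = 0.675 × 339 = 228.8 mol/min = 1ξ₁ + 1ξ₂.
Selectivity: 2ξ₁ / (2ξ₂) = 8.63 → ξ₁ = 8.63 ξ₂.
Substitute: (1·8.63 + 1) ξ₂ = 228.8 → ξ₂ = 23.76 mol/min, ξ₁ = 205.1 mol/min.
Outlet amounts (n = n₀ + Σ ν·ξ):
  C: 339 − 1(205.1) − 1(23.76) = 110.2
  D: 0 + 2(205.1) = 410.1
  B: 0 + 2(23.76) = 47.52
  E: 0 + 2(23.76) = 47.52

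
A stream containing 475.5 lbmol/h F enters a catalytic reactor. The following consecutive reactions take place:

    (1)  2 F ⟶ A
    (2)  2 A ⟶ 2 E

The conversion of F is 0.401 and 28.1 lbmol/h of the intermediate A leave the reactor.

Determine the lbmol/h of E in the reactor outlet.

67.2 lbmol/h

Conversion of F: F consumed = 2ξ₁ = 0.401 × 475.5 → ξ₁ = 95.34 lbmol/h.
A balance: n_A = 0 + 1ξ₁ − 2ξ₂ = 28.1 → ξ₂ = (1·95.34 − 28.1)/2 = 33.62 lbmol/h.
Outlet amounts (n = n₀ + Σ ν·ξ):
  F: 475.5 − 2(95.34) = 284.8
  A: 0 + 1(95.34) − 2(33.62) = 28.1
  E: 0 + 2(33.62) = 67.24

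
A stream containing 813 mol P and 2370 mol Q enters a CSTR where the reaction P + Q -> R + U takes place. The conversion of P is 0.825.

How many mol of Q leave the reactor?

P reacted = 0.825 × 813 = 670.7 mol; ν_P = −1, so ξ = 670.7/1 = 670.7 mol.
Outlet amounts (n = n₀ + ν ξ):
  P: 813 − 1(670.7) = 142.3
  Q: 2370 − 1(670.7) = 1699
  R: 0 + 1(670.7) = 670.7
  U: 0 + 1(670.7) = 670.7

1700 mol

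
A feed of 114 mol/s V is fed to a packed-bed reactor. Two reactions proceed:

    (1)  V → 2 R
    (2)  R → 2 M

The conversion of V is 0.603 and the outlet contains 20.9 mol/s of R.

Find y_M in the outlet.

Conversion of V: V consumed = 1ξ₁ = 0.603 × 114 → ξ₁ = 68.74 mol/s.
R balance: n_R = 0 + 2ξ₁ − 1ξ₂ = 20.9 → ξ₂ = (2·68.74 − 20.9)/1 = 116.6 mol/s.
Outlet amounts (n = n₀ + Σ ν·ξ):
  V: 114 − 1(68.74) = 45.26
  R: 0 + 2(68.74) − 1(116.6) = 20.9
  M: 0 + 2(116.6) = 233.2
Total out = 299.3 mol/s; y_M = 233.2 / 299.3 = 0.779.

0.779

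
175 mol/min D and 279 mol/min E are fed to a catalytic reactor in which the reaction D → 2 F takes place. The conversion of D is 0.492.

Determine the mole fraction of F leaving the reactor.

0.319

D reacted = 0.492 × 175 = 86.1 mol/min; ν_D = −1, so ξ = 86.1/1 = 86.1 mol/min.
Outlet amounts (n = n₀ + ν ξ):
  D: 175 − 1(86.1) = 88.9
  F: 0 + 2(86.1) = 172.2
  E: 279 (inert)
Total out = 540.1 mol/min; y_F = 172.2 / 540.1 = 0.3188.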